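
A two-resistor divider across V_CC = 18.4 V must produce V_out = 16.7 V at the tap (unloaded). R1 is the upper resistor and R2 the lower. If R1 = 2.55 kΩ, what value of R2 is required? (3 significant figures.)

Required fraction k = V_out/V_CC = 0.9076.
R2 = R1 · 0.9076/(1 − 0.9076) = 25.05 kΩ.

R2 ≈ 25.1 kΩ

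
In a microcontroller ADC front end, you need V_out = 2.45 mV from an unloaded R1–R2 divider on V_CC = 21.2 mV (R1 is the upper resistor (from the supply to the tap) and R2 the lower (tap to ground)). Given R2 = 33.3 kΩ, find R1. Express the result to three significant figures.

R1 ≈ 255 kΩ

The divider ratio is R2/(R1+R2) = 2.45/21.2 = 0.1156.
R1 = R2·(1/k − 1) = 33.3 × 7.653 = 254.8 kΩ.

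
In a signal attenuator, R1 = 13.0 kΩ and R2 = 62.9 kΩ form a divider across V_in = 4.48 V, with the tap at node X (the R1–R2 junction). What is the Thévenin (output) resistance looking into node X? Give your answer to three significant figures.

Looking into X with the source shorted: R_th = R1·R2/(R1+R2) = 13.00 × 62.9/75.90 = 10.77 kΩ.

R_th ≈ 10.8 kΩ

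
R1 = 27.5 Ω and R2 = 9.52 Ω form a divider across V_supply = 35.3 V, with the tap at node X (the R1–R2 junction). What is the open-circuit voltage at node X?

V_th is the unloaded tap voltage: V_supply · R2/(R1+R2) = 35.3 × 0.2572 = 9.078 V.

V_th ≈ 9.08 V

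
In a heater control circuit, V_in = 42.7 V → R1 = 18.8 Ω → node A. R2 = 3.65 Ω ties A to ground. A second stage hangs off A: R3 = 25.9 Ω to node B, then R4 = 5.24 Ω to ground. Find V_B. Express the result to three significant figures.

V_B ≈ 1.06 V

The second stage (R3 + R4 = 31.14 Ω) loads node A in parallel with R2.
Effective lower resistance at A: R2 ‖ 31.14 = 3.267 Ω.
V_A = 42.7 × 3.267/(18.8 + 3.267) = 6.322 V.
Stage 2 is unloaded, so V_B = V_A · R4/(R3+R4) = 6.322 × 5.24/31.14 = 1.064 V.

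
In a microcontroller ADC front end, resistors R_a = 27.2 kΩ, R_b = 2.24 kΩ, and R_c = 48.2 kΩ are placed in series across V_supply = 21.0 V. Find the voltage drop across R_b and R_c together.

ΣR = 27.2 + 2.24 + 48.2 = 77.64 kΩ.
R_{R_b..R_c} = 2.24 + 48.2 = 50.44 kΩ.
By the voltage-divider rule, V = 21.0 × 50.44/77.64 = 13.64 V.

V ≈ 13.6 V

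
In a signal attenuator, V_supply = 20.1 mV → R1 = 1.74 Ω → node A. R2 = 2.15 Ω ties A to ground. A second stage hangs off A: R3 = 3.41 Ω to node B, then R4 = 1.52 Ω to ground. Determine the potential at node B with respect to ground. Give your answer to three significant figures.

Node A sees R2 in parallel with the series input of stage 2, R3 + R4 = 4.930 Ω.
R2 ‖ (R3+R4) = 1.497 Ω.
So V_A = 20.1 × 0.4625 = 9.296 mV.
V_B = V_A × 0.3083 = 2.866 mV.

V_B ≈ 2.87 mV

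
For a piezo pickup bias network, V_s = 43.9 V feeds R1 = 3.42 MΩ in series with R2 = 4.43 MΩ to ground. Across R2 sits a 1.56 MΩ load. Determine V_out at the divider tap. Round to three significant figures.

The load sits in parallel with R2, giving an effective lower resistance R2' = R2·R_L/(R2+R_L) = 1.154 MΩ.
Now apply the divider: V_out = 43.9 × 0.2523 = 11.07 V.
(Unloaded it would be 24.8 V; the load pulls it down.)

V_out ≈ 11.1 V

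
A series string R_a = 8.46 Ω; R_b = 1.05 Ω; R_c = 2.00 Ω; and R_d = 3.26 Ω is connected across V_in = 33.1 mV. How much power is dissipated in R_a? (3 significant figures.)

P ≈ 42.5 µW

ΣR = 14.77 Ω → I = 33.1/14.77 = 2.241 mA.
P(R_a) = I²·R_a = (2.241)² × 8.46 = 42.49 µW.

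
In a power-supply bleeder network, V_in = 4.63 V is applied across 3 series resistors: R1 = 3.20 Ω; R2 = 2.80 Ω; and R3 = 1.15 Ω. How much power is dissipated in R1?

The common current is I = 4.63/7.150 = 0.6476 A.
P = I²R = 0.4193 × 3.20 = 1.342 W.

P ≈ 1.34 W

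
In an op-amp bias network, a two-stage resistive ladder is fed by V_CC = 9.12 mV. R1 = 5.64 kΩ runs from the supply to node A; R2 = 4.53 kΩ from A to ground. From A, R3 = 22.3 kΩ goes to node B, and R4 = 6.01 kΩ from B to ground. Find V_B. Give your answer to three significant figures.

V_B ≈ 0.792 mV

The second stage (R3 + R4 = 28.31 kΩ) loads node A in parallel with R2.
R2 ‖ (R3+R4) = 3.905 kΩ.
First divider: V_A = V_CC · 3.905/(5.64 + 3.905) = 3.731 mV.
Stage 2 is unloaded, so V_B = V_A · R4/(R3+R4) = 3.731 × 6.01/28.31 = 0.7921 mV.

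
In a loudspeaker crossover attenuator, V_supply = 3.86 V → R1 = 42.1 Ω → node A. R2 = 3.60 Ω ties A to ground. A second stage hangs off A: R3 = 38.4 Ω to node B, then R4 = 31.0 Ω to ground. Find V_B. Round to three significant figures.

V_B ≈ 0.130 V

Node A sees R2 in parallel with the series input of stage 2, R3 + R4 = 69.40 Ω.
Effective lower resistance at A: R2 ‖ 69.40 = 3.422 Ω.
So V_A = 3.86 × 0.07518 = 0.2902 V.
Then the unloaded second divider: V_B = V_A × R4/(R3+R4) = 0.2902 × 0.4467 = 0.1296 V.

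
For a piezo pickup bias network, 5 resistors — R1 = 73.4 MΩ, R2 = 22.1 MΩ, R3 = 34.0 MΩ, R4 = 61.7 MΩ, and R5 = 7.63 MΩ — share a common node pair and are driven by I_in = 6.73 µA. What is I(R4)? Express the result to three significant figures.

I ≈ 0.463 µA

Total conductance ΣG = 1/73.4 + 1/22.1 + 1/34.0 + 1/61.7 + 1/7.63 = 0.2356 (units of 1/MΩ).
By the current-divider rule, I = I_in · G_k/ΣG = 6.73 × 0.06881 = 0.4631 µA.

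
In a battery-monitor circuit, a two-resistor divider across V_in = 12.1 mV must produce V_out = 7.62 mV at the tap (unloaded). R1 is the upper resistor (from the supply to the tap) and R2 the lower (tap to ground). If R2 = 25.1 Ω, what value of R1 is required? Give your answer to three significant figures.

R1 ≈ 14.8 Ω

V_out/V_in = R2/(R1+R2) = 0.6298.
Rearranging, R1 = R2·(1−k)/k = 25.1 × 0.5879 = 14.76 Ω.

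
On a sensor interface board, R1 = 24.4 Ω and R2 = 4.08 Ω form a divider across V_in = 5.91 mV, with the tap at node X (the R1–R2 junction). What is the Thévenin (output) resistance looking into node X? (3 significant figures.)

Looking into X with the source shorted: R_th = R1·R2/(R1+R2) = 24.40 × 4.08/28.48 = 3.496 Ω.

R_th ≈ 3.50 Ω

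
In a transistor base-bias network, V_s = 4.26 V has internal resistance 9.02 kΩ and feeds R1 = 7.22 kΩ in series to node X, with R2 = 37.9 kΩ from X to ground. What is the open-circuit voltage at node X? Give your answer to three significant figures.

R1' = 9.02 + 7.22 = 16.24 kΩ (source resistance + R1).
V_th is the unloaded tap voltage: V_s · R2/(R1'+R2) = 4.26 × 0.7000 = 2.982 V.

V_th ≈ 2.98 V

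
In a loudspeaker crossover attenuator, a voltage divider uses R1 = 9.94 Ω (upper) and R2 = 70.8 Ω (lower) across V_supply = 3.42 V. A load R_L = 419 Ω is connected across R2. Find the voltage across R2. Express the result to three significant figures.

V_out ≈ 2.94 V

R2 ‖ R_L = (70.8 × 419)/(70.8 + 419) = 60.57 Ω.
Voltage divider with the loaded lower leg: V_out = 3.42 × 60.57/(9.94 + 60.57) = 3.42 × 0.8590 = 2.938 V.
(Unloaded it would be 3.00 V; the load pulls it down.)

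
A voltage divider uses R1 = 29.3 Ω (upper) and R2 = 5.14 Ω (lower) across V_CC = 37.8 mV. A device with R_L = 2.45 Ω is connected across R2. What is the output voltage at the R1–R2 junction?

The load sits in parallel with R2, giving an effective lower resistance R2' = R2·R_L/(R2+R_L) = 1.659 Ω.
Voltage divider with the loaded lower leg: V_out = 37.8 × 1.659/(29.3 + 1.659) = 37.8 × 0.05359 = 2.026 mV.

V_out ≈ 2.03 mV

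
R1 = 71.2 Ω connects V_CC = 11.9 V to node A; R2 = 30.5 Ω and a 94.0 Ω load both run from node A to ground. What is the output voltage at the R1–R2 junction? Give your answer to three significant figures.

First combine the lower leg with the load: R2 ‖ R_L = 23.03 Ω.
Now apply the divider: V_out = 11.9 × 0.2444 = 2.908 V.

V_out ≈ 2.91 V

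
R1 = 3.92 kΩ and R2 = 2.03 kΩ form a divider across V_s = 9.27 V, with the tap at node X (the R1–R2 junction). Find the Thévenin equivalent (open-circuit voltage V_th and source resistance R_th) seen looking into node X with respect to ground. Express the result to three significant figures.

V_th is the unloaded tap voltage: V_s · R2/(R1+R2) = 9.27 × 0.3412 = 3.163 V.
Looking into X with the source shorted: R_th = R1·R2/(R1+R2) = 3.920 × 2.03/5.950 = 1.337 kΩ.

V_th ≈ 3.16 V, R_th ≈ 1.34 kΩ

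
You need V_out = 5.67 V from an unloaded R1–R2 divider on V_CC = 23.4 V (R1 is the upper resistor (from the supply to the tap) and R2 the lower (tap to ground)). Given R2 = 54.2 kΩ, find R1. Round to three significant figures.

R1 ≈ 169 kΩ

V_out/V_CC = R2/(R1+R2) = 0.2423.
R1 = R2·(1/k − 1) = 54.2 × 3.127 = 169.5 kΩ.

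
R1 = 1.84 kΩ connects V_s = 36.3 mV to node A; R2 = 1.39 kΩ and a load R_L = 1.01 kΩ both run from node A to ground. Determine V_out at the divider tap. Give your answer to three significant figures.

V_out ≈ 8.76 mV

First combine the lower leg with the load: R2 ‖ R_L = 0.5850 kΩ.
Voltage divider with the loaded lower leg: V_out = 36.3 × 0.5850/(1.84 + 0.5850) = 36.3 × 0.2412 = 8.756 mV.
(Unloaded it would be 15.6 mV; the load pulls it down.)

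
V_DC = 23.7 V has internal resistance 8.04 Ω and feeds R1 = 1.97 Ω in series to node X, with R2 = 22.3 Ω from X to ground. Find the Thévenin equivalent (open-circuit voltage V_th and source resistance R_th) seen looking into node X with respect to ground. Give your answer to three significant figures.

R1' = 8.04 + 1.97 = 10.01 Ω (source resistance + R1).
Open-circuit (no load on X): V_th = V_DC · R2/(R1' + R2) = 23.7 × 22.3/(10.01 + 22.3) = 16.36 V.
With V_DC suppressed (replaced by a short), R_th = R1' ‖ R2 = (10.01 × 22.3)/(10.01 + 22.3) = 6.909 Ω.

V_th ≈ 16.4 V, R_th ≈ 6.91 Ω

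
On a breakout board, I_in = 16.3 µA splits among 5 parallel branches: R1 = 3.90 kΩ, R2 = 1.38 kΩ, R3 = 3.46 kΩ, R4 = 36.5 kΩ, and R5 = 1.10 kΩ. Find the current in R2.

I ≈ 5.35 µA

ΣG = 1/3.90 + 1/1.38 + 1/3.46 + 1/36.5 + 1/1.10 = 2.207.
Current divider: I(R2) = I_in · G_k/ΣG = 16.3 × (0.7246/2.207) = 16.3 × 0.3284 = 5.353 µA.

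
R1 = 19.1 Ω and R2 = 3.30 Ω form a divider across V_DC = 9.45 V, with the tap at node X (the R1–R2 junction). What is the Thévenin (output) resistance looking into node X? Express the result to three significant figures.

R_th ≈ 2.81 Ω

Zeroing V_DC shorts the top of R1 to ground, so R_th = R1 ‖ R2 = 2.814 Ω.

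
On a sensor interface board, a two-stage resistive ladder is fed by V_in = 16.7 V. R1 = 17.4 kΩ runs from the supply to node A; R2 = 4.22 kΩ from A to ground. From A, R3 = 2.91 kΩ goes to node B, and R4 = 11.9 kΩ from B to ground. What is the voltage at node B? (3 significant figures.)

V_B ≈ 2.13 V

Looking into the second stage from A: R3 + R4 = 14.81 kΩ appears in parallel with R2.
R2 ‖ (R3+R4) = 3.284 kΩ.
V_A = 16.7 × 3.284/(17.4 + 3.284) = 2.652 V.
V_B = V_A × 0.8035 = 2.131 V.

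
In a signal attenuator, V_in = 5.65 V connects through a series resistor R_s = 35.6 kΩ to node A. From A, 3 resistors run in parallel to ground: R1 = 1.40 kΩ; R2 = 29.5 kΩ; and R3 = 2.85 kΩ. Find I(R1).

I ≈ 0.101 mA

Parallel bank: R_p = 1/(1/1.40 + 1/29.5 + 1/2.85) = 0.9099 kΩ.
V_A = 5.65 × 0.9099/36.51 = 0.1408 V.
Branch current I = V_A/R1 = 0.1408/1.40 = 0.1006 mA.
(Equivalently: I_total = 0.1548 mA, then current-divider fraction G_k/ΣG = 0.6499.)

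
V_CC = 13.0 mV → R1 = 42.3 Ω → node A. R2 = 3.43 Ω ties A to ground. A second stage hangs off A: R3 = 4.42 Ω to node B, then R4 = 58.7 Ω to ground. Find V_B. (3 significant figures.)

Looking into the second stage from A: R3 + R4 = 63.12 Ω appears in parallel with R2.
Effective lower resistance at A: R2 ‖ 63.12 = 3.253 Ω.
First divider: V_A = V_CC · 3.253/(42.3 + 3.253) = 0.9284 mV.
Then the unloaded second divider: V_B = V_A × R4/(R3+R4) = 0.9284 × 0.9300 = 0.8634 mV.

V_B ≈ 0.863 mV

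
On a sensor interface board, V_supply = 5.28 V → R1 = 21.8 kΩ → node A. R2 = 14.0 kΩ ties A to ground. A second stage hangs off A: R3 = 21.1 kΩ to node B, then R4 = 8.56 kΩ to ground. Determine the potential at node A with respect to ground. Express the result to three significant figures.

The second stage (R3 + R4 = 29.66 kΩ) loads node A in parallel with R2.
R2 ‖ (R3+R4) = 9.511 kΩ.
V_A = 5.28 × 9.511/(21.8 + 9.511) = 1.604 V.

V_A ≈ 1.60 V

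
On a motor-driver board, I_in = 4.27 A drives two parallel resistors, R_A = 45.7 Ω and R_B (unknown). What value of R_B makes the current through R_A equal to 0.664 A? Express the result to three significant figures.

R_B ≈ 8.42 Ω

The fraction through R_A equals R_B/(R_A+R_B).
0.664/4.27 = R_B/(R_A + R_B) → R_B = R_A · (0.1555)/(1 − 0.1555) = 45.7 × 0.1841 = 8.415 Ω.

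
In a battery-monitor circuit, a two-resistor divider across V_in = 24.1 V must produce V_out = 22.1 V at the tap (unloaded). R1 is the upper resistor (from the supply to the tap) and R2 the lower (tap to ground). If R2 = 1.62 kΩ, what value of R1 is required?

V_out/V_in = R2/(R1+R2) = 0.9170.
R1 = R2·(1/k − 1) = 1.62 × 0.09050 = 0.1466 kΩ.

R1 ≈ 0.147 kΩ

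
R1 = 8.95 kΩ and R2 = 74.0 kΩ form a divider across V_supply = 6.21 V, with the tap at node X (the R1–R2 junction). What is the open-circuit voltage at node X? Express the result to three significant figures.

V_th ≈ 5.54 V

Open-circuit (no load on X): V_th = V_supply · R2/(R1 + R2) = 6.21 × 74.0/(8.950 + 74.0) = 5.540 V.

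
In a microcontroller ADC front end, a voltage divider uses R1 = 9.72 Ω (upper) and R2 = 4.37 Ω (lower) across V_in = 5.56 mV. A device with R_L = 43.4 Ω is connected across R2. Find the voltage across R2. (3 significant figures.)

R2 ‖ R_L = (4.37 × 43.4)/(4.37 + 43.4) = 3.970 Ω.
Voltage divider with the loaded lower leg: V_out = 5.56 × 3.970/(9.72 + 3.970) = 5.56 × 0.2900 = 1.612 mV.
(Unloaded it would be 1.72 mV; the load pulls it down.)

V_out ≈ 1.61 mV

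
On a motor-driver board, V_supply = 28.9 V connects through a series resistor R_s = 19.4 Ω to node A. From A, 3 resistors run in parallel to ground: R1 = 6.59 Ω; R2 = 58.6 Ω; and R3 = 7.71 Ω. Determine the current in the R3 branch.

I ≈ 0.552 A

Parallel bank: R_p = 1/(1/6.59 + 1/58.6 + 1/7.71) = 3.350 Ω.
V_A by voltage divider: V_A = 28.9 × 3.350/(19.4 + 3.350) = 4.256 V.
Branch current I = V_A/R3 = 4.256/7.71 = 0.5520 A.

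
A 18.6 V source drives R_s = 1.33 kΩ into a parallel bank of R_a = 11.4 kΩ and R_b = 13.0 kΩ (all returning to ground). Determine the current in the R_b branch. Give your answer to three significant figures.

Combine the parallel branches: R_p = (1/11.4 + 1/13.0)⁻¹ = 6.074 kΩ.
V_A = 18.6 × 6.074/7.404 = 15.26 V.
Branch current I = V_A/R_b = 15.26/13.0 = 1.174 mA.

I ≈ 1.17 mA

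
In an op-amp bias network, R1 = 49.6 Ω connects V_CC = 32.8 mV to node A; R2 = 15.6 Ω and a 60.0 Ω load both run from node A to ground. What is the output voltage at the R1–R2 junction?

V_out ≈ 6.55 mV

R2 ‖ R_L = (15.6 × 60.0)/(15.6 + 60.0) = 12.38 Ω.
Now apply the divider: V_out = 32.8 × 0.1998 = 6.552 mV.
(Unloaded it would be 7.85 mV; the load pulls it down.)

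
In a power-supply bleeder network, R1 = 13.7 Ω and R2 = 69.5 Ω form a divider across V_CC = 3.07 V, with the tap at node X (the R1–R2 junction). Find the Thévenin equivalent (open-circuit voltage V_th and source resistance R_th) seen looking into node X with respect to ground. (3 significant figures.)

V_th is the unloaded tap voltage: V_CC · R2/(R1+R2) = 3.07 × 0.8353 = 2.564 V.
With V_CC suppressed (replaced by a short), R_th = R1 ‖ R2 = (13.70 × 69.5)/(13.70 + 69.5) = 11.44 Ω.

V_th ≈ 2.56 V, R_th ≈ 11.4 Ω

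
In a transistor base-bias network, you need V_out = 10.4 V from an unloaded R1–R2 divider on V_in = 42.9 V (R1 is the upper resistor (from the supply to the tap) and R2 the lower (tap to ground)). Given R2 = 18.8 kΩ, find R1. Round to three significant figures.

R1 ≈ 58.8 kΩ

Required fraction k = V_out/V_in = 0.2424.
R1 = R2·(1/k − 1) = 18.8 × 3.125 = 58.75 kΩ.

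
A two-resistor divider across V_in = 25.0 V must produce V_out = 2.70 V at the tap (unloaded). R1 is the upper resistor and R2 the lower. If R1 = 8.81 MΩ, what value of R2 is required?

R2 ≈ 1.07 MΩ

Required fraction k = V_out/V_in = 0.1080.
R2 = R1 · 0.1080/(1 − 0.1080) = 1.067 MΩ.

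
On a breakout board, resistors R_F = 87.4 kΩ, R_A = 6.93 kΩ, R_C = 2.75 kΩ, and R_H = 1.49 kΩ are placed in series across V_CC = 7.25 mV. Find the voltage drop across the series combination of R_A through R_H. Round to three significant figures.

V ≈ 0.822 mV

ΣR = 87.4 + 6.93 + 2.75 + 1.49 = 98.57 kΩ.
R_{R_A..R_H} = 6.93 + 2.75 + 1.49 = 11.17 kΩ.
V = V_CC · R/ΣR = 7.25 × 0.1133 = 0.8216 mV.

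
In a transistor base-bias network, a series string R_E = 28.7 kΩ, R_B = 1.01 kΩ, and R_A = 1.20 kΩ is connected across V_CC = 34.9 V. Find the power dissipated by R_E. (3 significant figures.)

Series current I = V_CC/ΣR = 34.9/30.91 = 1.129 mA.
P(R_E) = I²·R_E = (1.129)² × 28.7 = 36.59 mW.

P ≈ 36.6 mW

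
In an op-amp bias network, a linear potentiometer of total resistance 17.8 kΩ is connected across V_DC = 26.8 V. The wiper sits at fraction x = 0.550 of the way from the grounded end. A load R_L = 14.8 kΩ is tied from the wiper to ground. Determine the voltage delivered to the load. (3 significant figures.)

V_out ≈ 11.4 V

Split the track: R_lower = x·R_p = 9.790 kΩ, R_upper = (1−x)·R_p = 8.010 kΩ.
Lower segment in parallel with the load: 9.790 ‖ 14.8 = 5.892 kΩ.
Loaded-divider output: V_out = 26.8 × 0.4238 = 11.36 V.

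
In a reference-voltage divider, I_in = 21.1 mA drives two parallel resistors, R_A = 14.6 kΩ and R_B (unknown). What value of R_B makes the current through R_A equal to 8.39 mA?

In a two-way split, I_A/I_in = R_B/(R_A + R_B).
8.39/21.1 = R_B/(R_A + R_B) → R_B = R_A · (0.3976)/(1 − 0.3976) = 14.6 × 0.6601 = 9.638 kΩ.

R_B ≈ 9.64 kΩ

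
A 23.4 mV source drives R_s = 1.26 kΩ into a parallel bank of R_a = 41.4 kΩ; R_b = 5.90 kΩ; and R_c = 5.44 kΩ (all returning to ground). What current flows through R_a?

Combine the parallel branches: R_p = (1/41.4 + 1/5.90 + 1/5.44)⁻¹ = 2.649 kΩ.
V_A by voltage divider: V_A = 23.4 × 2.649/(1.26 + 2.649) = 15.86 mV.
I(R_a) = V_A / R_a = 15.86/41.4 = 0.3830 µA.

I ≈ 0.383 µA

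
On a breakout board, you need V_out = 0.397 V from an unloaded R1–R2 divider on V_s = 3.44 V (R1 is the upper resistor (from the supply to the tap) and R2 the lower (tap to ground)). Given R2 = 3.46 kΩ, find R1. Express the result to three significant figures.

R1 ≈ 26.5 kΩ

V_out/V_s = R2/(R1+R2) = 0.1154.
Rearranging, R1 = R2·(1−k)/k = 3.46 × 7.665 = 26.52 kΩ.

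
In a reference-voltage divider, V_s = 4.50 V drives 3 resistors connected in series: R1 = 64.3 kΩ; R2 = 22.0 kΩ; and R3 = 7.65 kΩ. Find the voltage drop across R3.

V ≈ 0.366 V

ΣR = 64.3 + 22.0 + 7.65 = 93.95 kΩ.
By the voltage-divider rule, V = 4.50 × 7.650/93.95 = 0.3664 V.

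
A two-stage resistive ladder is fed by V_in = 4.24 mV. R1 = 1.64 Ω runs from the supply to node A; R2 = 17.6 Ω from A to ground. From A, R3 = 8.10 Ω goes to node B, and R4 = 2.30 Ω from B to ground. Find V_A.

V_A ≈ 3.39 mV

Node A sees R2 in parallel with the series input of stage 2, R3 + R4 = 10.40 Ω.
R2 ‖ (R3+R4) = 6.537 Ω.
So V_A = 4.24 × 0.7994 = 3.390 mV.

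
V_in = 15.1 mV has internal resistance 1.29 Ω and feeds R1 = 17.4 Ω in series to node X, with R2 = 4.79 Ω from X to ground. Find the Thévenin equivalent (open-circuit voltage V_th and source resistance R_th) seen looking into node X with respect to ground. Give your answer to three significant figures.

R1' = 1.29 + 17.4 = 18.69 Ω (source resistance + R1).
Open-circuit (no load on X): V_th = V_in · R2/(R1' + R2) = 15.1 × 4.79/(18.69 + 4.79) = 3.080 mV.
With V_in suppressed (replaced by a short), R_th = R1' ‖ R2 = (18.69 × 4.79)/(18.69 + 4.79) = 3.813 Ω.

V_th ≈ 3.08 mV, R_th ≈ 3.81 Ω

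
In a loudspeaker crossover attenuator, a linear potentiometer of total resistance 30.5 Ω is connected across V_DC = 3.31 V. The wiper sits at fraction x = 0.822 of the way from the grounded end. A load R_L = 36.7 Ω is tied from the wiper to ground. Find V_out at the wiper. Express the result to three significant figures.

Lower segment x·R_p = 25.07 Ω; upper segment (1−x)·R_p = 5.429 Ω.
(x·R_p) ‖ R_L = 14.90 Ω.
Loaded-divider output: V_out = 3.31 × 0.7329 = 2.426 V.

V_out ≈ 2.43 V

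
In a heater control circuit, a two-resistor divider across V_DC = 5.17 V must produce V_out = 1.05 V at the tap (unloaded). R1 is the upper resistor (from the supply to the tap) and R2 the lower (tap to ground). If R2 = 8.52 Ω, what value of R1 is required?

Required fraction k = V_out/V_DC = 0.2031.
So R1 = R2 · (V_DC/V_out − 1) = 8.52 × (5.17/1.05 − 1) = 8.52 × 3.924 = 33.43 Ω.

R1 ≈ 33.4 Ω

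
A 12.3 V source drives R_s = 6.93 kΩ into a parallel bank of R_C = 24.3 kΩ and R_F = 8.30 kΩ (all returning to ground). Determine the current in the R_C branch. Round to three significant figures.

I ≈ 0.239 mA

Equivalent of the parallel group: R_p = 6.187 kΩ.
V_A by voltage divider: V_A = 12.3 × 6.187/(6.93 + 6.187) = 5.802 V.
I(R_C) = V_A / R_C = 5.802/24.3 = 0.2387 mA.
(Equivalently: I_total = 0.9377 mA, then current-divider fraction G_k/ΣG = 0.2546.)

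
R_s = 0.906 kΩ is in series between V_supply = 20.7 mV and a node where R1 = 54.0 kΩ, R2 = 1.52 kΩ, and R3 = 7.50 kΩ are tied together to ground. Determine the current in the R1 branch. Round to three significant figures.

Equivalent of the parallel group: R_p = 1.235 kΩ.
V_A by voltage divider: V_A = 20.7 × 1.235/(0.906 + 1.235) = 11.94 mV.
Branch current I = V_A/R1 = 11.94/54.0 = 0.2211 µA.

I ≈ 0.221 µA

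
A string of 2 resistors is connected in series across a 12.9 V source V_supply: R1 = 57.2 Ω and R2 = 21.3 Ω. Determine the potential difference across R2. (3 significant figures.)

V ≈ 3.50 V

ΣR = 57.2 + 21.3 = 78.50 Ω.
Voltage divider: V = V_supply · (21.30 / 78.50) = 12.9 × 0.2713 = 3.500 V.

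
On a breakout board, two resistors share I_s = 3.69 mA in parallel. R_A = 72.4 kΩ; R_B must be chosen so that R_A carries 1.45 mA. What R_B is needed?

R_B ≈ 46.9 kΩ

The fraction through R_A equals R_B/(R_A+R_B).
1.45/3.69 = R_B/(R_A + R_B) → R_B = R_A · (0.3930)/(1 − 0.3930) = 72.4 × 0.6473 = 46.87 kΩ.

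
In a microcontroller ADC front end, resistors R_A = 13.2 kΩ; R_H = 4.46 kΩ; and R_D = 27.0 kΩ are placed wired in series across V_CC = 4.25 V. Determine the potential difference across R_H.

ΣR = 13.2 + 4.46 + 27.0 = 44.66 kΩ.
By the voltage-divider rule, V = 4.25 × 4.460/44.66 = 0.4244 V.

V ≈ 0.424 V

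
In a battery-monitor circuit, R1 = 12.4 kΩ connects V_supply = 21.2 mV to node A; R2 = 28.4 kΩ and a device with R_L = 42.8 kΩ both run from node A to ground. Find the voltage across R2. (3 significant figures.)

First combine the lower leg with the load: R2 ‖ R_L = 17.07 kΩ.
Voltage divider with the loaded lower leg: V_out = 21.2 × 17.07/(12.4 + 17.07) = 21.2 × 0.5793 = 12.28 mV.

V_out ≈ 12.3 mV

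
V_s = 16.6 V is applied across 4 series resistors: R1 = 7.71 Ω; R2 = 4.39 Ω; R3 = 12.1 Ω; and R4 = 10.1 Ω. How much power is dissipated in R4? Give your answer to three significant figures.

Series current I = V_s/ΣR = 16.6/34.30 = 0.4840 A.
V(R4) = I·R = 4.888 V; P = V·I = 4.888 × 0.4840 = 2.366 W.

P ≈ 2.37 W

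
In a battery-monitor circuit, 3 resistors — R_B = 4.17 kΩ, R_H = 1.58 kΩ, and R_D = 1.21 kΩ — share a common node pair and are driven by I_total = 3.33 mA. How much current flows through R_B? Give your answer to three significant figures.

I ≈ 0.470 mA

Conductances: ΣG = 1/4.17 + 1/1.58 + 1/1.21 = 1.699 (1/kΩ).
R_B takes the fraction G_k/ΣG = 0.2398/1.699 = 0.1411, so I = 3.33 × 0.1411 = 0.4700 mA.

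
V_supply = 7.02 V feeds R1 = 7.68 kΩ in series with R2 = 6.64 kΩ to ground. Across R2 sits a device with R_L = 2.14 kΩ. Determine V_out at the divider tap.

First combine the lower leg with the load: R2 ‖ R_L = 1.618 kΩ.
Voltage divider with the loaded lower leg: V_out = 7.02 × 1.618/(7.68 + 1.618) = 7.02 × 0.1741 = 1.222 V.

V_out ≈ 1.22 V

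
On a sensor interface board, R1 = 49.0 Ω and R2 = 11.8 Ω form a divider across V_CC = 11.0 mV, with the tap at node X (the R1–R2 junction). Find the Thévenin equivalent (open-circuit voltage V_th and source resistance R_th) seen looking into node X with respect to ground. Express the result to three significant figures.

V_th ≈ 2.13 mV, R_th ≈ 9.51 Ω

V_th is the unloaded tap voltage: V_CC · R2/(R1+R2) = 11.0 × 0.1941 = 2.135 mV.
Zeroing V_CC shorts the top of R1 to ground, so R_th = R1 ‖ R2 = 9.510 Ω.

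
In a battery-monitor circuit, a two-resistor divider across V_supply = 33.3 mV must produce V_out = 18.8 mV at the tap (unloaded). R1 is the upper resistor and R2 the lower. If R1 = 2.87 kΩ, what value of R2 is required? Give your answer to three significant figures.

R2 ≈ 3.72 kΩ

V_out/V_supply = R2/(R1+R2) = 0.5646.
So R2 = R1 · V_out/(V_supply − V_out) = 2.87 × 18.8/(33.3 − 18.8) = 2.87 × 1.297 = 3.721 kΩ.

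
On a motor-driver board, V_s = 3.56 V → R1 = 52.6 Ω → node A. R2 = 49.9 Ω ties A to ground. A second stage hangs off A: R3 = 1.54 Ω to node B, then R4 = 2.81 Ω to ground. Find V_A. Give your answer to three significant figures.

Node A sees R2 in parallel with the series input of stage 2, R3 + R4 = 4.350 Ω.
Effective lower resistance at A: R2 ‖ 4.350 = 4.001 Ω.
So V_A = 3.56 × 0.07069 = 0.2517 V.

V_A ≈ 0.252 V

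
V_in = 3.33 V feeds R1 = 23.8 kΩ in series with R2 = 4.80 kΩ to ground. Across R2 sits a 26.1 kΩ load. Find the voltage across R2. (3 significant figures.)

V_out ≈ 0.485 V

R2 ‖ R_L = (4.80 × 26.1)/(4.80 + 26.1) = 4.054 kΩ.
Now apply the divider: V_out = 3.33 × 0.1456 = 0.4847 V.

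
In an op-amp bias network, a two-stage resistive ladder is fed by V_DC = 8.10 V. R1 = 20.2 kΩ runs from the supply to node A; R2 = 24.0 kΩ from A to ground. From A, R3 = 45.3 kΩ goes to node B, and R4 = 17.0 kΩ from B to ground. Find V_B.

Looking into the second stage from A: R3 + R4 = 62.30 kΩ appears in parallel with R2.
R2 ‖ (R3+R4) = 17.33 kΩ.
So V_A = 8.10 × 0.4617 = 3.740 V.
Stage 2 is unloaded, so V_B = V_A · R4/(R3+R4) = 3.740 × 17.0/62.30 = 1.020 V.

V_B ≈ 1.02 V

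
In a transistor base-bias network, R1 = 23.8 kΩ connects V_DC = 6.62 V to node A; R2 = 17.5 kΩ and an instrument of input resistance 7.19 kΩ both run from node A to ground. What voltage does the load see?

V_out ≈ 1.17 V

First combine the lower leg with the load: R2 ‖ R_L = 5.096 kΩ.
Voltage divider with the loaded lower leg: V_out = 6.62 × 5.096/(23.8 + 5.096) = 6.62 × 0.1764 = 1.168 V.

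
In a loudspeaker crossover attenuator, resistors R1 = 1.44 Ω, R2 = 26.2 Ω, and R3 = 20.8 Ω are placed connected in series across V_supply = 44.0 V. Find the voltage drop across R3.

ΣR = 1.44 + 26.2 + 20.8 = 48.44 Ω.
V = V_supply · R/ΣR = 44.0 × 0.4294 = 18.89 V.

V ≈ 18.9 V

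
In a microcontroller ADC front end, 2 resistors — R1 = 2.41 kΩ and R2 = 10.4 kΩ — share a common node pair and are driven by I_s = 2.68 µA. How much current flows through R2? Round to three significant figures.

For two parallel branches, I_k = I_s · (other R)/(sum of R).
So I = 2.68 × 2.41/12.81 = 0.5042 µA.

I ≈ 0.504 µA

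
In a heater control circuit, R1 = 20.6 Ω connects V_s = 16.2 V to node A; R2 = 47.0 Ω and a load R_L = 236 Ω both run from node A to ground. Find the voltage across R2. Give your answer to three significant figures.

The load sits in parallel with R2, giving an effective lower resistance R2' = R2·R_L/(R2+R_L) = 39.19 Ω.
Voltage divider with the loaded lower leg: V_out = 16.2 × 39.19/(20.6 + 39.19) = 16.2 × 0.6555 = 10.62 V.

V_out ≈ 10.6 V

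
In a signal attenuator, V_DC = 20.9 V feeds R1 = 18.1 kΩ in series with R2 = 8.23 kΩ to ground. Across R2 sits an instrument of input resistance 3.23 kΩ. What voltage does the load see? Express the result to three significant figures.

V_out ≈ 2.37 V

R2 ‖ R_L = (8.23 × 3.23)/(8.23 + 3.23) = 2.320 kΩ.
Now apply the divider: V_out = 20.9 × 0.1136 = 2.374 V.
(Unloaded it would be 6.53 V; the load pulls it down.)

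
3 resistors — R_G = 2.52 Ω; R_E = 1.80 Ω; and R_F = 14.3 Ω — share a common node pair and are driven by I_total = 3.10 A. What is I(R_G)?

Conductances: ΣG = 1/2.52 + 1/1.80 + 1/14.3 = 1.022 (1/Ω).
Current divider: I(R_G) = I_total · G_k/ΣG = 3.10 × (0.3968/1.022) = 3.10 × 0.3882 = 1.203 A.

I ≈ 1.20 A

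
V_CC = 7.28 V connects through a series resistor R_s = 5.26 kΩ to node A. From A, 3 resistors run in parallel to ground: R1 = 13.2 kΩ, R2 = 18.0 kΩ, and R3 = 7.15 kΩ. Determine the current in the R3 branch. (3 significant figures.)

Parallel bank: R_p = 1/(1/13.2 + 1/18.0 + 1/7.15) = 3.688 kΩ.
Node voltage V_A = V_CC · R_p/(R_s + R_p) = 7.28 × 0.4121 = 3.000 V.
I(R3) = V_A / R3 = 3.000/7.15 = 0.4196 mA.

I ≈ 0.420 mA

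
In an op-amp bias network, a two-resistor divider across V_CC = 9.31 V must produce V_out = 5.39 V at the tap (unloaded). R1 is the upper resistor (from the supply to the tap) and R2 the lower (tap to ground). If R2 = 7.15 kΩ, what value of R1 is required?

Required fraction k = V_out/V_CC = 0.5789.
R1 = R2·(1/k − 1) = 7.15 × 0.7273 = 5.200 kΩ.

R1 ≈ 5.20 kΩ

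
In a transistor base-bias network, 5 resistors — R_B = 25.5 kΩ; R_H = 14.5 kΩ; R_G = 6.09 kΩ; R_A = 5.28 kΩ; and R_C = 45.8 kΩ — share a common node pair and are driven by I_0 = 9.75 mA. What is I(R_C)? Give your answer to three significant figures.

ΣG = 1/25.5 + 1/14.5 + 1/6.09 + 1/5.28 + 1/45.8 = 0.4836.
R_C takes the fraction G_k/ΣG = 0.02183/0.4836 = 0.04515, so I = 9.75 × 0.04515 = 0.4402 mA.

I ≈ 0.440 mA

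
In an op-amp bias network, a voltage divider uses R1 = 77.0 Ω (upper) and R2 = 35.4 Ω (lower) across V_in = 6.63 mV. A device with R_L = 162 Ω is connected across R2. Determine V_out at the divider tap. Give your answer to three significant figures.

V_out ≈ 1.82 mV

First combine the lower leg with the load: R2 ‖ R_L = 29.05 Ω.
Voltage divider with the loaded lower leg: V_out = 6.63 × 29.05/(77.0 + 29.05) = 6.63 × 0.2739 = 1.816 mV.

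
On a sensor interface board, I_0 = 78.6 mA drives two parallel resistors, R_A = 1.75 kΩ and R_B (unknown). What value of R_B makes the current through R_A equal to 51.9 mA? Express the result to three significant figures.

The fraction through R_A equals R_B/(R_A+R_B).
With f = 0.6603, R_B = R_A · f/(1−f) = 1.75 × 1.944 = 3.402 kΩ.

R_B ≈ 3.40 kΩ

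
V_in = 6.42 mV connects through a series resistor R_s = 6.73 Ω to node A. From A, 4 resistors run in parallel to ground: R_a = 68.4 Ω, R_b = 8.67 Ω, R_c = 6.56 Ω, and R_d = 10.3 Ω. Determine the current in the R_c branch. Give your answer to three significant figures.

Parallel bank: R_p = 1/(1/68.4 + 1/8.67 + 1/6.56 + 1/10.3) = 2.635 Ω.
Node voltage V_A = V_in · R_p/(R_s + R_p) = 6.42 × 0.2814 = 1.806 mV.
I(R_c) = V_A / R_c = 1.806/6.56 = 0.2754 mA.

I ≈ 0.275 mA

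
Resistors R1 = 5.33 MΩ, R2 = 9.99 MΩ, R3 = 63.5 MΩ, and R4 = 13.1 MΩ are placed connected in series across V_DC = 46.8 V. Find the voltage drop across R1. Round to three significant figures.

ΣR = 5.33 + 9.99 + 63.5 + 13.1 = 91.92 MΩ.
By the voltage-divider rule, V = 46.8 × 5.330/91.92 = 2.714 V.

V ≈ 2.71 V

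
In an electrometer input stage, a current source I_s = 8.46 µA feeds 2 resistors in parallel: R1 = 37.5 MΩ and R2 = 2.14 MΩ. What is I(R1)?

Two-branch current divider: I_k = I_s · R_other/(R_1 + R_2).
I(R1) = 8.46 × 2.14/(37.5 + 2.14) = 8.46 × 0.05399 = 0.4567 µA.

I ≈ 0.457 µA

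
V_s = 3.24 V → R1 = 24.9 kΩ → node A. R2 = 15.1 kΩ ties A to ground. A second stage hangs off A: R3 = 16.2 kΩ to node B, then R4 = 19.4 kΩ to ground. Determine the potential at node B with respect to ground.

Looking into the second stage from A: R3 + R4 = 35.60 kΩ appears in parallel with R2.
R2 ‖ (R3+R4) = 10.60 kΩ.
First divider: V_A = V_s · 10.60/(24.9 + 10.60) = 0.9676 V.
Then the unloaded second divider: V_B = V_A × R4/(R3+R4) = 0.9676 × 0.5449 = 0.5273 V.

V_B ≈ 0.527 V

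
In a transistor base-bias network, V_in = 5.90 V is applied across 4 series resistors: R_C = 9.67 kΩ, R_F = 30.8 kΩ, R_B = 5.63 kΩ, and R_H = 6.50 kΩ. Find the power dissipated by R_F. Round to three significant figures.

Series current I = V_in/ΣR = 5.90/52.60 = 0.1122 mA.
P(R_F) = I²·R_F = (0.1122)² × 30.8 = 0.3875 mW.

P ≈ 0.388 mW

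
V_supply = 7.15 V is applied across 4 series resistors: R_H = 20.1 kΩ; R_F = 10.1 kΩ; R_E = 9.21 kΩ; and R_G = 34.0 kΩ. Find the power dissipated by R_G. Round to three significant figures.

The common current is I = 7.15/73.41 = 0.09740 mA.
P(R_G) = I²·R_G = (0.09740)² × 34.0 = 0.3225 mW.

P ≈ 0.323 mW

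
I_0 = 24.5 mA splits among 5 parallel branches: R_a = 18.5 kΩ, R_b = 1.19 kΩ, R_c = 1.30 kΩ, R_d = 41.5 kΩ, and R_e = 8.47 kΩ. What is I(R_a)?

Total conductance ΣG = 1/18.5 + 1/1.19 + 1/1.30 + 1/41.5 + 1/8.47 = 1.806 (units of 1/kΩ).
By the current-divider rule, I = I_0 · G_k/ΣG = 24.5 × 0.02993 = 0.7334 mA.

I ≈ 0.733 mA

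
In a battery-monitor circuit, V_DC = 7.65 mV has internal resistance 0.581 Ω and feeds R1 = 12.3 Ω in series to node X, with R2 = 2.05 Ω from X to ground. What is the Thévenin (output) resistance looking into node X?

R_th ≈ 1.77 Ω

R1' = 0.581 + 12.3 = 12.88 Ω (source resistance + R1).
With V_DC suppressed (replaced by a short), R_th = R1' ‖ R2 = (12.88 × 2.05)/(12.88 + 2.05) = 1.769 Ω.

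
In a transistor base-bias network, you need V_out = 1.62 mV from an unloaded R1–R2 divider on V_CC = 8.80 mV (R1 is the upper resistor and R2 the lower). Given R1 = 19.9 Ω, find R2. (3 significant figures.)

The divider ratio is R2/(R1+R2) = 1.62/8.80 = 0.1841.
R2 = R1 · 0.1841/(1 − 0.1841) = 4.490 Ω.

R2 ≈ 4.49 Ω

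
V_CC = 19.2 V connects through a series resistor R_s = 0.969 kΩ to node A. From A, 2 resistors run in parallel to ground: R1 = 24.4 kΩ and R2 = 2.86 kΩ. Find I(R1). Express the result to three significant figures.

Combine the parallel branches: R_p = (1/24.4 + 1/2.86)⁻¹ = 2.560 kΩ.
V_A = 19.2 × 2.560/3.529 = 13.93 V.
Branch current I = V_A/R1 = 13.93/24.4 = 0.5708 mA.
(Equivalently: I_total = 5.441 mA, then current-divider fraction G_k/ΣG = 0.1049.)

I ≈ 0.571 mA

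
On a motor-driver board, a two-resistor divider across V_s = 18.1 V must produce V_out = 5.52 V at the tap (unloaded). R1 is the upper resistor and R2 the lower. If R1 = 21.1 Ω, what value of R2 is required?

R2 ≈ 9.26 Ω

The divider ratio is R2/(R1+R2) = 5.52/18.1 = 0.3050.
So R2 = R1 · V_out/(V_s − V_out) = 21.1 × 5.52/(18.1 − 5.52) = 21.1 × 0.4388 = 9.259 Ω.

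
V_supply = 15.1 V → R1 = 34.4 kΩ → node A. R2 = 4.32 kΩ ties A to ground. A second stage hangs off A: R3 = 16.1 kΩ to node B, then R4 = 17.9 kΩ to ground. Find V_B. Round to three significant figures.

V_B ≈ 0.797 V

The second stage (R3 + R4 = 34.00 kΩ) loads node A in parallel with R2.
Effective lower resistance at A: R2 ‖ 34.00 = 3.833 kΩ.
V_A = 15.1 × 3.833/(34.4 + 3.833) = 1.514 V.
Then the unloaded second divider: V_B = V_A × R4/(R3+R4) = 1.514 × 0.5265 = 0.7970 V.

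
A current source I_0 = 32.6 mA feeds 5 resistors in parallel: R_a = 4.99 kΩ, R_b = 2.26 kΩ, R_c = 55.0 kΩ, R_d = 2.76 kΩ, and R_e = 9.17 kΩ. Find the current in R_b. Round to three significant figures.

Total conductance ΣG = 1/4.99 + 1/2.26 + 1/55.0 + 1/2.76 + 1/9.17 = 1.132 (units of 1/kΩ).
By the current-divider rule, I = I_0 · G_k/ΣG = 32.6 × 0.3907 = 12.74 mA.

I ≈ 12.7 mA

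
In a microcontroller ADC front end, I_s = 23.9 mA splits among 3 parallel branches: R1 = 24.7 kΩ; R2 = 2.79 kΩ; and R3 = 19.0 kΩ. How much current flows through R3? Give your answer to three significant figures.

ΣG = 1/24.7 + 1/2.79 + 1/19.0 = 0.4515.
Current divider: I(R3) = I_s · G_k/ΣG = 23.9 × (0.05263/0.4515) = 23.9 × 0.1166 = 2.786 mA.

I ≈ 2.79 mA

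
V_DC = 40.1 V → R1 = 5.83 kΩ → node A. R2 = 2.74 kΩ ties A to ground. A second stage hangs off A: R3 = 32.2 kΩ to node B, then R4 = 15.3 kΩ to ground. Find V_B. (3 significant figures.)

The second stage (R3 + R4 = 47.50 kΩ) loads node A in parallel with R2.
Effective lower resistance at A: R2 ‖ 47.50 = 2.591 kΩ.
So V_A = 40.1 × 0.3076 = 12.34 V.
Stage 2 is unloaded, so V_B = V_A · R4/(R3+R4) = 12.34 × 15.3/47.50 = 3.974 V.

V_B ≈ 3.97 V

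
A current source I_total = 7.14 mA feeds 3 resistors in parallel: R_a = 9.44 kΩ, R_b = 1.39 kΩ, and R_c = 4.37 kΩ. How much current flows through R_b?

I ≈ 4.87 mA

ΣG = 1/9.44 + 1/1.39 + 1/4.37 = 1.054.
By the current-divider rule, I = I_total · G_k/ΣG = 7.14 × 0.6824 = 4.873 mA.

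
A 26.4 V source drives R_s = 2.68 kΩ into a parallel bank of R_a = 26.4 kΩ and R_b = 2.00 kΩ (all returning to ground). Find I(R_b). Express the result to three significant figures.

Combine the parallel branches: R_p = (1/26.4 + 1/2.00)⁻¹ = 1.859 kΩ.
V_A = 26.4 × 1.859/4.539 = 10.81 V.
Branch current I = V_A/R_b = 10.81/2.00 = 5.406 mA.
(Equivalently: I_total = 5.816 mA, then current-divider fraction G_k/ΣG = 0.9296.)

I ≈ 5.41 mA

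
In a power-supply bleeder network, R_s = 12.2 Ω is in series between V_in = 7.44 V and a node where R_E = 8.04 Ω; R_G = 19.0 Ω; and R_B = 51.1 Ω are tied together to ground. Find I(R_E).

I ≈ 0.272 A

Equivalent of the parallel group: R_p = 5.087 Ω.
Node voltage V_A = V_in · R_p/(R_s + R_p) = 7.44 × 0.2943 = 2.189 V.
I(R_E) = V_A / R_E = 2.189/8.04 = 0.2723 A.
(Check via current divider: I_total = 0.4304 A; share G_k/ΣG = 0.6327 → same result.)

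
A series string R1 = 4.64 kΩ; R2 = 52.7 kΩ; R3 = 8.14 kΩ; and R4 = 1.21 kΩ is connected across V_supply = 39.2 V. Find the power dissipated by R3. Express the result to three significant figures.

P ≈ 2.81 mW

ΣR = 66.69 kΩ → I = 39.2/66.69 = 0.5878 mA.
P = I²R = 0.3455 × 8.14 = 2.812 mW.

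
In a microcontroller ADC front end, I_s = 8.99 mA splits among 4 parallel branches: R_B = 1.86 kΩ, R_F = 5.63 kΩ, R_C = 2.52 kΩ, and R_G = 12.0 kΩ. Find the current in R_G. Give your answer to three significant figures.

Conductances: ΣG = 1/1.86 + 1/5.63 + 1/2.52 + 1/12.0 = 1.195 (1/kΩ).
By the current-divider rule, I = I_s · G_k/ΣG = 8.99 × 0.06971 = 0.6267 mA.

I ≈ 0.627 mA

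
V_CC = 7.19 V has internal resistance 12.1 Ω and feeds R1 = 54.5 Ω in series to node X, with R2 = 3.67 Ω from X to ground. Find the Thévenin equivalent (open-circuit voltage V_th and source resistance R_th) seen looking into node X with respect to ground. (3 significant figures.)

V_th ≈ 0.376 V, R_th ≈ 3.48 Ω

R1' = 12.1 + 54.5 = 66.60 Ω (source resistance + R1).
V_th is the unloaded tap voltage: V_CC · R2/(R1'+R2) = 7.19 × 0.05223 = 0.3755 V.
Looking into X with the source shorted: R_th = R1'·R2/(R1'+R2) = 66.60 × 3.67/70.27 = 3.478 Ω.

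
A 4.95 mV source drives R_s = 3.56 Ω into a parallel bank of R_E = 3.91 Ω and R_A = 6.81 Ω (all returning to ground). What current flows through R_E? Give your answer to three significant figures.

Equivalent of the parallel group: R_p = 2.484 Ω.
V_A = 4.95 × 2.484/6.044 = 2.034 mV.
Branch current I = V_A/R_E = 2.034/3.91 = 0.5203 mA.

I ≈ 0.520 mA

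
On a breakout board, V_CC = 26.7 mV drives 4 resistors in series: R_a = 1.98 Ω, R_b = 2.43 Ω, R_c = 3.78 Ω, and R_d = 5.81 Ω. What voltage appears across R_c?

V ≈ 7.21 mV

Series total: ΣR = 1.98 + 2.43 + 3.78 + 5.81 = 14.00 Ω.
V = V_CC · R/ΣR = 26.7 × 0.2700 = 7.209 mV.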